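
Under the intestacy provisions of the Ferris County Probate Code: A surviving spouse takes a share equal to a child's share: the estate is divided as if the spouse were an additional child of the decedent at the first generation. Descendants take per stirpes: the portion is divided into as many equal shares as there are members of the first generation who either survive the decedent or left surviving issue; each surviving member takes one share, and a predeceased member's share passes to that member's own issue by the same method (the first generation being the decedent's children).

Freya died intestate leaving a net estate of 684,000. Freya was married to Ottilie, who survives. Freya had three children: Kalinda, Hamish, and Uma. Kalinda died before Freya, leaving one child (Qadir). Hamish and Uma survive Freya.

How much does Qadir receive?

Qadir receives 171,000.

The spouse counts as an additional share at the children's level, so there are 4 primary shares of 171,000. Ottilie takes one such share (171,000).
The children's combined portion (513,000) is divided into 3 shares of 171,000: Hamish and Uma each take 171,000; Kalinda's 171,000 share passes to Kalinda's issue.
Kalinda's share (171,000) passes entirely to Qadir.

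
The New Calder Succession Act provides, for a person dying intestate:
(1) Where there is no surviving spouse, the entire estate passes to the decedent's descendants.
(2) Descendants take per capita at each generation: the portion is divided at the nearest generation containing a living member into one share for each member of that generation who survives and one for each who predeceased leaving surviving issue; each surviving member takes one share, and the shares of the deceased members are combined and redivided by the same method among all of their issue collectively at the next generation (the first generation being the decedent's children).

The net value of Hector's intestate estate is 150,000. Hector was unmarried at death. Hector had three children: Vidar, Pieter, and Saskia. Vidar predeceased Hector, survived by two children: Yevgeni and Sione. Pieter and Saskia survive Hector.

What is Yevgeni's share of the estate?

The entire 150,000 passes to the descendants.
That amount (150,000) is divided at the children's generation into 3 shares of 50,000. Pieter and Saskia each take 50,000. The remaining share for the deceased Vidar (50,000) is carried to the next generation.
That pool (50,000) is divided at the grandchildren's generation equally among Yevgeni and Sione: 25,000 each.

Yevgeni receives 25,000.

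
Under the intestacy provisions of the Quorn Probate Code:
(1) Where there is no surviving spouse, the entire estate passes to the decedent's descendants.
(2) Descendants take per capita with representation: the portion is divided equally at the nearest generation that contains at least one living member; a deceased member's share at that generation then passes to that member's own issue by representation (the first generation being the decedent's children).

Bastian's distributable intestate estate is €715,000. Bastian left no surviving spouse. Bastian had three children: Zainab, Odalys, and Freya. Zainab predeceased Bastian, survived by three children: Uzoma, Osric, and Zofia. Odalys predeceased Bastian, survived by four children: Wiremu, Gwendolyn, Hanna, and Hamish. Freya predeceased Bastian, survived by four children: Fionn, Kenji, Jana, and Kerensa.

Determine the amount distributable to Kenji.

The entire €715,000 passes to the descendants.
No child survives, so the initial division is made at the grandchildren's generation.
That amount (€715,000) is divided into 11 shares of €65,000: Uzoma, Osric, Zofia, Wiremu, Gwendolyn, Hanna, Hamish, Fionn, Kenji, Jana, and Kerensa each take €65,000.

Kenji receives €65,000.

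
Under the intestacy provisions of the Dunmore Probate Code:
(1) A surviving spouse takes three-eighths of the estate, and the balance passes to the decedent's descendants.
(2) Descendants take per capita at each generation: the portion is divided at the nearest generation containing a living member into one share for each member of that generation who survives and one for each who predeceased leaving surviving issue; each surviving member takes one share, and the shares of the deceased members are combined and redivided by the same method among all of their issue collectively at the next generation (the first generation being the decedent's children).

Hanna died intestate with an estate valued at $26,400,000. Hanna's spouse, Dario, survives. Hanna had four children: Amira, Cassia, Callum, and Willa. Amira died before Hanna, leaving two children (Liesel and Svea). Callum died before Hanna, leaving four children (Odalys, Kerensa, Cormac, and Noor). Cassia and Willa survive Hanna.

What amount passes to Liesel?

Dario takes three-eighths of $26,400,000 = $9,900,000. The remaining $16,500,000 passes to the descendants.
The descendants' portion ($16,500,000) is divided at the children's generation into 4 shares of $4,125,000. Cassia and Willa each take $4,125,000. The 2 shares of the deceased (Amira and Callum) are combined into a pool of $8,250,000.
That pool ($8,250,000) is divided at the grandchildren's generation equally among Liesel, Svea, Odalys, Kerensa, Cormac, and Noor: $1,375,000 each.

Liesel receives $1,375,000.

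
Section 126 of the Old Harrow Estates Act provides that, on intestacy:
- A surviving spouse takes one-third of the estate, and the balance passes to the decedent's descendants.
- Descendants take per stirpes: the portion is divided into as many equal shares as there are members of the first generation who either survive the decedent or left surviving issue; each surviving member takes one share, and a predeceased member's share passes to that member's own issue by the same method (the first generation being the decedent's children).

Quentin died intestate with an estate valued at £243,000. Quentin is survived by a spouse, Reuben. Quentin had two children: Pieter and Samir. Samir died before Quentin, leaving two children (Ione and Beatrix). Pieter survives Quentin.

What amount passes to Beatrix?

Reuben takes one-third of £243,000 = £81,000. The remaining £162,000 passes to the descendants.
The descendants' portion (£162,000) is divided into 2 shares of £81,000: Pieter takes £81,000; Samir's £81,000 share passes to Samir's issue.
Samir's share (£81,000) is divided into 2 shares of £40,500: Ione and Beatrix each take £40,500.

Beatrix receives £40,500.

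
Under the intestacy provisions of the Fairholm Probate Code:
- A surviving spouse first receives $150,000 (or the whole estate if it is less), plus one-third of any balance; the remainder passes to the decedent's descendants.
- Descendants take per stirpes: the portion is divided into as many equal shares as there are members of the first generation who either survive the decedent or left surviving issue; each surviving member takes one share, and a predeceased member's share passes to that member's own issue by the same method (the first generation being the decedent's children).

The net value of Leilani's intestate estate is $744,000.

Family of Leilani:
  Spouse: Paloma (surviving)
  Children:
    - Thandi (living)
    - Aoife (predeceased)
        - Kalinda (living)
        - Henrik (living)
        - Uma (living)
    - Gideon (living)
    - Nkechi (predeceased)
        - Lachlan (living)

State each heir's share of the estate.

Paloma: $348,000; Thandi: $99,000; Kalinda: $33,000; Henrik: $33,000; Uma: $33,000; Gideon: $99,000; Lachlan: $99,000

Paloma first takes $150,000, leaving a balance of $594,000. Paloma then takes one-third of the balance ($198,000), for a total of $348,000. The remaining $396,000 passes to the descendants.
The descendants' portion ($396,000) is divided into 4 shares of $99,000: Thandi and Gideon each take $99,000; Aoife's $99,000 share passes to Aoife's issue; Nkechi's $99,000 share passes to Nkechi's issue.
Aoife's share ($99,000) is divided into 3 shares of $33,000: Kalinda, Henrik, and Uma each take $33,000.
Nkechi's share ($99,000) passes entirely to Lachlan.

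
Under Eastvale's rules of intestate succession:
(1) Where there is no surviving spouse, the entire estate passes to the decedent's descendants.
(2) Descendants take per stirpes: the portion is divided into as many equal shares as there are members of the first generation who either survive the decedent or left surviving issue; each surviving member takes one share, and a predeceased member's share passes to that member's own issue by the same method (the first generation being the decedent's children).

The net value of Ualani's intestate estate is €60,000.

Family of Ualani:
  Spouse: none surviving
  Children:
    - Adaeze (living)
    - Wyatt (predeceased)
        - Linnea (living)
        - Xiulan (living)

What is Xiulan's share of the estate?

The entire €60,000 passes to the descendants.
That amount (€60,000) is divided into 2 shares of €30,000: Adaeze takes €30,000; Wyatt's €30,000 share passes to Wyatt's issue.
Wyatt's share (€30,000) is divided into 2 shares of €15,000: Linnea and Xiulan each take €15,000.

Xiulan receives €15,000.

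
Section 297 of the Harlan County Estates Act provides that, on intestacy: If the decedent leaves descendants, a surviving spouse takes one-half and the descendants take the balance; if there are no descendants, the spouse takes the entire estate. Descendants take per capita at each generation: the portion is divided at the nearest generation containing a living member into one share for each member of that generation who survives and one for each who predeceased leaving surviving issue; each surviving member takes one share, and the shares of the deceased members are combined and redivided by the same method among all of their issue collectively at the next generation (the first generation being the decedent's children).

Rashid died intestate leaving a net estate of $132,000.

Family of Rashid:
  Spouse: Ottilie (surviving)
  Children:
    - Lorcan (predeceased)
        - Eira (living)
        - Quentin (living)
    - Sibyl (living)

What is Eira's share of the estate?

Eira receives $16,500.

Ottilie takes one-half of $132,000 = $66,000. The remaining $66,000 passes to the descendants.
The descendants' portion ($66,000) is divided at the children's generation into 2 shares of $33,000. Sibyl takes $33,000. The remaining share for the deceased Lorcan ($33,000) is carried to the next generation.
That pool ($33,000) is divided at the grandchildren's generation equally among Eira and Quentin: $16,500 each.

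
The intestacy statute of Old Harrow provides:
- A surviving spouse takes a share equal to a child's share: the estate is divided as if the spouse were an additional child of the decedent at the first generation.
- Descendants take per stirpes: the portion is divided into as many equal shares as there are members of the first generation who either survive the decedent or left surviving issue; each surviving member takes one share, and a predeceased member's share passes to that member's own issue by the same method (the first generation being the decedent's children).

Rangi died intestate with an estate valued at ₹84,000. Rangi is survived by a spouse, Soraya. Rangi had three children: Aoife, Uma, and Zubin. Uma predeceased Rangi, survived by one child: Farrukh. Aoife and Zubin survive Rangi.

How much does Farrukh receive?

Farrukh receives ₹21,000.

The spouse counts as an additional share at the children's level, so there are 4 primary shares of ₹21,000. Soraya takes one such share (₹21,000).
The children's combined portion (₹63,000) is divided into 3 shares of ₹21,000: Aoife and Zubin each take ₹21,000; Uma's ₹21,000 share passes to Uma's issue.
Uma's share (₹21,000) passes entirely to Farrukh.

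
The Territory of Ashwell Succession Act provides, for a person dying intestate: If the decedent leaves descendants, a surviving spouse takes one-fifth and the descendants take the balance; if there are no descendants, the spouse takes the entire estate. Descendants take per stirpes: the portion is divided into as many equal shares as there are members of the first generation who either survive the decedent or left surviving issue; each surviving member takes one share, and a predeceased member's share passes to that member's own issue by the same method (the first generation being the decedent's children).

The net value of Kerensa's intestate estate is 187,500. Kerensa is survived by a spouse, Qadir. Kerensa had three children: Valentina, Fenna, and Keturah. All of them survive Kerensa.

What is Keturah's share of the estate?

Qadir takes one-fifth of 187,500 = 37,500. The remaining 150,000 passes to the descendants.
The descendants' portion (150,000) is divided into 3 shares of 50,000: Valentina, Fenna, and Keturah each take 50,000.

Keturah receives 50,000.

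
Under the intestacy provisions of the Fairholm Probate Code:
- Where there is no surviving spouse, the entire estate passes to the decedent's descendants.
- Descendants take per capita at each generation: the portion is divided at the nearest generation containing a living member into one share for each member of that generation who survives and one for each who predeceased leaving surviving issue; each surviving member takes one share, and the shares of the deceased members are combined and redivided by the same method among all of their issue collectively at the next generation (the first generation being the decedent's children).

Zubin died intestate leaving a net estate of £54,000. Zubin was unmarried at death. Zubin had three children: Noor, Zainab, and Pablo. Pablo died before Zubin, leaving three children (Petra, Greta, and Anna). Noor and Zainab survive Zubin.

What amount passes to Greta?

Greta receives £6,000.

The entire £54,000 passes to the descendants.
That amount (£54,000) is divided at the children's generation into 3 shares of £18,000. Noor and Zainab each take £18,000. The remaining share for the deceased Pablo (£18,000) is carried to the next generation.
That pool (£18,000) is divided at the grandchildren's generation equally among Petra, Greta, and Anna: £6,000 each.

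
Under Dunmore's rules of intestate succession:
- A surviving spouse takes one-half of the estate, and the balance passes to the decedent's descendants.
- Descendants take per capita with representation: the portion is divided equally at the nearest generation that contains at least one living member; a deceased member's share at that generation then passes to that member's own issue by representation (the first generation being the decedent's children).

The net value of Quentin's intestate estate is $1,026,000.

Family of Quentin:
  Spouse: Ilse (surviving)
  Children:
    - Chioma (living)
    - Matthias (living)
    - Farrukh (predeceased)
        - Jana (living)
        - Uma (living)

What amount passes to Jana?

Ilse takes one-half of $1,026,000 = $513,000. The remaining $513,000 passes to the descendants.
The descendants' portion ($513,000) is divided into 3 shares of $171,000: Chioma and Matthias each take $171,000; Farrukh's $171,000 share passes to Farrukh's issue.
Farrukh's share ($171,000) is divided into 2 shares of $85,500: Jana and Uma each take $85,500.

Jana receives $85,500.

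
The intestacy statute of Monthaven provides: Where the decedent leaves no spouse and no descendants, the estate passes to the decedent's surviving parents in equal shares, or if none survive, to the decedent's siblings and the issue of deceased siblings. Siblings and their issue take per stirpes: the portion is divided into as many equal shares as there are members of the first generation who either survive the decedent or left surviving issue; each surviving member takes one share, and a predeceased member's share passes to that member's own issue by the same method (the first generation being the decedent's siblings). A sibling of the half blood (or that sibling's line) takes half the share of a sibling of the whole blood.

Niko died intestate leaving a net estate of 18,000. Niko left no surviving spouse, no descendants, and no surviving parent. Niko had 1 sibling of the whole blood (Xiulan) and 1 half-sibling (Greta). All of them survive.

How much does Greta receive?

Greta receives 6,000.

The entire 18,000 passes to the siblings and their issue.
Counting each half-blood sibling's line as half a unit, there are 3/2 units in 18,000, so one unit is 12,000. Whole-blood lines (Xiulan) take 12,000 each; half-blood lines (Greta) take 6,000 each.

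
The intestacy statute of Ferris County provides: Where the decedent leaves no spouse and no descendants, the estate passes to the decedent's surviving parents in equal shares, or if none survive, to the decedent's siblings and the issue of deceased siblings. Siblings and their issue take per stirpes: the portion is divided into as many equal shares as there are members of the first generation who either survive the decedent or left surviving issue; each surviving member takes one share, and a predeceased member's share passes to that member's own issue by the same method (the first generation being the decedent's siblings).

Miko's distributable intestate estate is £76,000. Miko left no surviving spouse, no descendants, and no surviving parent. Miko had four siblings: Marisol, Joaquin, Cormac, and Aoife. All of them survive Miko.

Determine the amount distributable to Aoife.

Aoife receives £19,000.

The entire £76,000 passes to the siblings and their issue.
That amount (£76,000) is divided into 4 shares of £19,000: Marisol, Joaquin, Cormac, and Aoife each take £19,000.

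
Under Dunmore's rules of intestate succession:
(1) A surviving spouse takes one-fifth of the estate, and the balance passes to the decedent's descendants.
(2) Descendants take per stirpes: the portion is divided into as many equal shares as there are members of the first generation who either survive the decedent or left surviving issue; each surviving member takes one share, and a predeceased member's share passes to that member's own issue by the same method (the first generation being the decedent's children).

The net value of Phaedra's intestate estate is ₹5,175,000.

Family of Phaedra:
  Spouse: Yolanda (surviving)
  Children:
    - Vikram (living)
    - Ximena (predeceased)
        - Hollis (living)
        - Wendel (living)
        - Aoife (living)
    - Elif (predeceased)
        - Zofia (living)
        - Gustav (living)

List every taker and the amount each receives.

Yolanda: ₹1,035,000; Vikram: ₹1,380,000; Hollis: ₹460,000; Wendel: ₹460,000; Aoife: ₹460,000; Zofia: ₹690,000; Gustav: ₹690,000

Yolanda takes one-fifth of ₹5,175,000 = ₹1,035,000. The remaining ₹4,140,000 passes to the descendants.
The descendants' portion (₹4,140,000) is divided into 3 shares of ₹1,380,000: Vikram takes ₹1,380,000; Ximena's ₹1,380,000 share passes to Ximena's issue; Elif's ₹1,380,000 share passes to Elif's issue.
Ximena's share (₹1,380,000) is divided into 3 shares of ₹460,000: Hollis, Wendel, and Aoife each take ₹460,000.
Elif's share (₹1,380,000) is divided into 2 shares of ₹690,000: Zofia and Gustav each take ₹690,000.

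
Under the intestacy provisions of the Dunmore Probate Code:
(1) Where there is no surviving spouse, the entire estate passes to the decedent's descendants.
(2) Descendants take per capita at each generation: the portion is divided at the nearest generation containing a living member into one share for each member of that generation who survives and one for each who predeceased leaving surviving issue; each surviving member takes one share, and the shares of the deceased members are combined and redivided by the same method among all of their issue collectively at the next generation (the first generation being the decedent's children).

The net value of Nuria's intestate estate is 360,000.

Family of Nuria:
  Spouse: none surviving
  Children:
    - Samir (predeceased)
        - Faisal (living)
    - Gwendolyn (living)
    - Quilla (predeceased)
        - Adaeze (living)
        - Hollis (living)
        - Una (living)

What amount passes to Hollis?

The entire 360,000 passes to the descendants.
That amount (360,000) is divided at the children's generation into 3 shares of 120,000. Gwendolyn takes 120,000. The 2 shares of the deceased (Samir and Quilla) are combined into a pool of 240,000.
That pool (240,000) is divided at the grandchildren's generation equally among Faisal, Adaeze, Hollis, and Una: 60,000 each.

Hollis receives 60,000.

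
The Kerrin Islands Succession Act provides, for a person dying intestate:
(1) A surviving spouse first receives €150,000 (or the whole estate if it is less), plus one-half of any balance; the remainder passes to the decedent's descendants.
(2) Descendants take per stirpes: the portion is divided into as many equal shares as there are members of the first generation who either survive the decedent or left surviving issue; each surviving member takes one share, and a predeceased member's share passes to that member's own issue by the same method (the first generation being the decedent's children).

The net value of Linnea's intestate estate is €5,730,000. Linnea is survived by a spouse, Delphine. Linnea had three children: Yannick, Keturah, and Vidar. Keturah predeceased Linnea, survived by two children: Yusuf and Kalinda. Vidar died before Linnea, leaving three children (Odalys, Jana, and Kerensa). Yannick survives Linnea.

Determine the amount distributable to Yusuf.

Yusuf receives €465,000.

Delphine first takes €150,000, leaving a balance of €5,580,000. Delphine then takes one-half of the balance (€2,790,000), for a total of €2,940,000. The remaining €2,790,000 passes to the descendants.
The descendants' portion (€2,790,000) is divided into 3 shares of €930,000: Yannick takes €930,000; Keturah's €930,000 share passes to Keturah's issue; Vidar's €930,000 share passes to Vidar's issue.
Keturah's share (€930,000) is divided into 2 shares of €465,000: Yusuf and Kalinda each take €465,000.
Vidar's share (€930,000) is divided into 3 shares of €310,000: Odalys, Jana, and Kerensa each take €310,000.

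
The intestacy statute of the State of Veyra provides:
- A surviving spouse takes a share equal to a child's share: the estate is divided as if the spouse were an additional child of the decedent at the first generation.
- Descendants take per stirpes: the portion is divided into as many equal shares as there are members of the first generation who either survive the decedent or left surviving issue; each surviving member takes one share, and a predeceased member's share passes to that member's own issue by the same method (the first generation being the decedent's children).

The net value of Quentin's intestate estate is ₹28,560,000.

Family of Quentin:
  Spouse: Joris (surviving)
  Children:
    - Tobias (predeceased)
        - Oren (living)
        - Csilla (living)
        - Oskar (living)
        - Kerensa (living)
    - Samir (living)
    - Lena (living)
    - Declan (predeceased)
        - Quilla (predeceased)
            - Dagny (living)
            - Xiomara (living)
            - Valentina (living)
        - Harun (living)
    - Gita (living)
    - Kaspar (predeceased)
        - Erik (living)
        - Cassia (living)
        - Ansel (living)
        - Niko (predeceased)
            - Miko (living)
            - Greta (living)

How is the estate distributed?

Joris: ₹4,080,000; Oren: ₹1,020,000; Csilla: ₹1,020,000; Oskar: ₹1,020,000; Kerensa: ₹1,020,000; Samir: ₹4,080,000; Lena: ₹4,080,000; Dagny: ₹680,000; Xiomara: ₹680,000; Valentina: ₹680,000; Harun: ₹2,040,000; Gita: ₹4,080,000; Erik: ₹1,020,000; Cassia: ₹1,020,000; Ansel: ₹1,020,000; Miko: ₹510,000; Greta: ₹510,000

The spouse counts as an additional share at the children's level, so there are 7 primary shares of ₹4,080,000. Joris takes one such share (₹4,080,000).
The children's combined portion (₹24,480,000) is divided into 6 shares of ₹4,080,000: Samir, Lena, and Gita each take ₹4,080,000; Tobias's ₹4,080,000 share passes to Tobias's issue; Declan's ₹4,080,000 share passes to Declan's issue; Kaspar's ₹4,080,000 share passes to Kaspar's issue.
Tobias's share (₹4,080,000) is divided into 4 shares of ₹1,020,000: Oren, Csilla, Oskar, and Kerensa each take ₹1,020,000.
Declan's share (₹4,080,000) is divided into 2 shares of ₹2,040,000: Harun takes ₹2,040,000; Quilla's ₹2,040,000 share passes to Quilla's issue.
Quilla's share (₹2,040,000) is divided into 3 shares of ₹680,000: Dagny, Xiomara, and Valentina each take ₹680,000.
Kaspar's share (₹4,080,000) is divided into 4 shares of ₹1,020,000: Erik, Cassia, and Ansel each take ₹1,020,000; Niko's ₹1,020,000 share passes to Niko's issue.
Niko's share (₹1,020,000) is divided into 2 shares of ₹510,000: Miko and Greta each take ₹510,000.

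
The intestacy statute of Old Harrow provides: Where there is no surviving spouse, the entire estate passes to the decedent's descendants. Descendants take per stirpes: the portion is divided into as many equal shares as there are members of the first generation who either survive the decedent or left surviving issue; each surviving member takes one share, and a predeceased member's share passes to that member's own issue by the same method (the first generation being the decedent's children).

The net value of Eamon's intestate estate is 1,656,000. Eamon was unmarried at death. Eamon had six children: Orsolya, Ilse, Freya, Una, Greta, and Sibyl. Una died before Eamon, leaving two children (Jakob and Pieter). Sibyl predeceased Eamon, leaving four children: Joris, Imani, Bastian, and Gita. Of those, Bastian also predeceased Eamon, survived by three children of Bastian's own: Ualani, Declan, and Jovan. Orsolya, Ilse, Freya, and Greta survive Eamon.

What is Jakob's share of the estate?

The entire 1,656,000 passes to the descendants.
That amount (1,656,000) is divided into 6 shares of 276,000: Orsolya, Ilse, Freya, and Greta each take 276,000; Una's 276,000 share passes to Una's issue; Sibyl's 276,000 share passes to Sibyl's issue.
Una's share (276,000) is divided into 2 shares of 138,000: Jakob and Pieter each take 138,000.
Sibyl's share (276,000) is divided into 4 shares of 69,000: Joris, Imani, and Gita each take 69,000; Bastian's 69,000 share passes to Bastian's issue.
Bastian's share (69,000) is divided into 3 shares of 23,000: Ualani, Declan, and Jovan each take 23,000.

Jakob receives 138,000.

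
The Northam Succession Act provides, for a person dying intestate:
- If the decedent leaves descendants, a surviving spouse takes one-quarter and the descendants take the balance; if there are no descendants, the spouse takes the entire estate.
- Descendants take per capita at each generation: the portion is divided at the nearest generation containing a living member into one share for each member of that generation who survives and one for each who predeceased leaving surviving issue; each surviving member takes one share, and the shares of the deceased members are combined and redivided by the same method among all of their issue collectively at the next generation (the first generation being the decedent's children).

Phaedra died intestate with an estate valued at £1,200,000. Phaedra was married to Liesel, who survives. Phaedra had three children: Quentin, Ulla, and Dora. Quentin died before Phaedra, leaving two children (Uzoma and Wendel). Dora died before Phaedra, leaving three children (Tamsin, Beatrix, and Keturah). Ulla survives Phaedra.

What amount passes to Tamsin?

Liesel takes one-quarter of £1,200,000 = £300,000. The remaining £900,000 passes to the descendants.
The descendants' portion (£900,000) is divided at the children's generation into 3 shares of £300,000. Ulla takes £300,000. The 2 shares of the deceased (Quentin and Dora) are combined into a pool of £600,000.
That pool (£600,000) is divided at the grandchildren's generation equally among Uzoma, Wendel, Tamsin, Beatrix, and Keturah: £120,000 each.

Tamsin receives £120,000.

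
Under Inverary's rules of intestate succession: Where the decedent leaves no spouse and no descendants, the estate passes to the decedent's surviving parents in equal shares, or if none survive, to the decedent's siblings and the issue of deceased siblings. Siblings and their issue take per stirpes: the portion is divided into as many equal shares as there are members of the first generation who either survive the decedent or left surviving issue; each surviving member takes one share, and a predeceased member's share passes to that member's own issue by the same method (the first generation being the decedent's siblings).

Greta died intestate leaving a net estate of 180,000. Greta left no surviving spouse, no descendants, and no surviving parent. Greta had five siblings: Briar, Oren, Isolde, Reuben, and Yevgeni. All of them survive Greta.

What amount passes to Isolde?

Isolde receives 36,000.

The entire 180,000 passes to the siblings and their issue.
That amount (180,000) is divided into 5 shares of 36,000: Briar, Oren, Isolde, Reuben, and Yevgeni each take 36,000.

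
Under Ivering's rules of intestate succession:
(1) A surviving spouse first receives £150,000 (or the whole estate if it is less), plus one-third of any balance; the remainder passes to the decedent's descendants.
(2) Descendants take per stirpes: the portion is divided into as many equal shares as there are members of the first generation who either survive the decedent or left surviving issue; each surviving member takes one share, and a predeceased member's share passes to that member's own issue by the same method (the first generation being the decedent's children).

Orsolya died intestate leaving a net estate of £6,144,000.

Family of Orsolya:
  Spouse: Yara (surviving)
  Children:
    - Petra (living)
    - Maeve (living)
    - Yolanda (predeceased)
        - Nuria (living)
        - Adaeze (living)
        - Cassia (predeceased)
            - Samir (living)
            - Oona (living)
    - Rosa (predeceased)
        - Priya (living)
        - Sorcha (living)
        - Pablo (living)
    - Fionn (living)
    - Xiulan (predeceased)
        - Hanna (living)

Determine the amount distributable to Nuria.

Nuria receives £222,000.

Yara first takes £150,000, leaving a balance of £5,994,000. Yara then takes one-third of the balance (£1,998,000), for a total of £2,148,000. The remaining £3,996,000 passes to the descendants.
The descendants' portion (£3,996,000) is divided into 6 shares of £666,000: Petra, Maeve, and Fionn each take £666,000; Yolanda's £666,000 share passes to Yolanda's issue; Rosa's £666,000 share passes to Rosa's issue; Xiulan's £666,000 share passes to Xiulan's issue.
Yolanda's share (£666,000) is divided into 3 shares of £222,000: Nuria and Adaeze each take £222,000; Cassia's £222,000 share passes to Cassia's issue.
Cassia's share (£222,000) is divided into 2 shares of £111,000: Samir and Oona each take £111,000.
Rosa's share (£666,000) is divided into 3 shares of £222,000: Priya, Sorcha, and Pablo each take £222,000.
Xiulan's share (£666,000) passes entirely to Hanna.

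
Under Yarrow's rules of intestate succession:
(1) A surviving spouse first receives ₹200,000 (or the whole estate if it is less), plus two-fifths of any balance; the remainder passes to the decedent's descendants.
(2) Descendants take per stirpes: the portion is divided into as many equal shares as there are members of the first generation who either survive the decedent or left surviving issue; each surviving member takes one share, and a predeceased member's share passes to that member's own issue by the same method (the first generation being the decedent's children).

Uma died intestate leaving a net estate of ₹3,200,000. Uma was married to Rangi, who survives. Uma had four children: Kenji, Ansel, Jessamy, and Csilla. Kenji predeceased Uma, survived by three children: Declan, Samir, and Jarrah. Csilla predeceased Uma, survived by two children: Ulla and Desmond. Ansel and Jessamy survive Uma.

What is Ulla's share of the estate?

Ulla receives ₹225,000.

Rangi first takes ₹200,000, leaving a balance of ₹3,000,000. Rangi then takes two-fifths of the balance (₹1,200,000), for a total of ₹1,400,000. The remaining ₹1,800,000 passes to the descendants.
The descendants' portion (₹1,800,000) is divided into 4 shares of ₹450,000: Ansel and Jessamy each take ₹450,000; Kenji's ₹450,000 share passes to Kenji's issue; Csilla's ₹450,000 share passes to Csilla's issue.
Kenji's share (₹450,000) is divided into 3 shares of ₹150,000: Declan, Samir, and Jarrah each take ₹150,000.
Csilla's share (₹450,000) is divided into 2 shares of ₹225,000: Ulla and Desmond each take ₹225,000.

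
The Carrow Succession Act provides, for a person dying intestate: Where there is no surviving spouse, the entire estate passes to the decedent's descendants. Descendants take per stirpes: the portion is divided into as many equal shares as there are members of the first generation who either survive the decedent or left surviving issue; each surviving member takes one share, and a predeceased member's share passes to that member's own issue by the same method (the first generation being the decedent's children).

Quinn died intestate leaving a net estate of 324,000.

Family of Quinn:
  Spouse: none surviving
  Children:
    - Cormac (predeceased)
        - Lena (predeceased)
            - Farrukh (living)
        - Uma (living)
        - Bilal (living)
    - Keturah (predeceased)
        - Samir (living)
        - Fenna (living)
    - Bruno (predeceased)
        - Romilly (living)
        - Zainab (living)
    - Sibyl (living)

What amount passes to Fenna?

Fenna receives 40,500.

The entire 324,000 passes to the descendants.
That amount (324,000) is divided into 4 shares of 81,000: Sibyl takes 81,000; Cormac's 81,000 share passes to Cormac's issue; Keturah's 81,000 share passes to Keturah's issue; Bruno's 81,000 share passes to Bruno's issue.
Cormac's share (81,000) is divided into 3 shares of 27,000: Uma and Bilal each take 27,000; Lena's 27,000 share passes to Lena's issue.
Lena's share (27,000) passes entirely to Farrukh.
Keturah's share (81,000) is divided into 2 shares of 40,500: Samir and Fenna each take 40,500.
Bruno's share (81,000) is divided into 2 shares of 40,500: Romilly and Zainab each take 40,500.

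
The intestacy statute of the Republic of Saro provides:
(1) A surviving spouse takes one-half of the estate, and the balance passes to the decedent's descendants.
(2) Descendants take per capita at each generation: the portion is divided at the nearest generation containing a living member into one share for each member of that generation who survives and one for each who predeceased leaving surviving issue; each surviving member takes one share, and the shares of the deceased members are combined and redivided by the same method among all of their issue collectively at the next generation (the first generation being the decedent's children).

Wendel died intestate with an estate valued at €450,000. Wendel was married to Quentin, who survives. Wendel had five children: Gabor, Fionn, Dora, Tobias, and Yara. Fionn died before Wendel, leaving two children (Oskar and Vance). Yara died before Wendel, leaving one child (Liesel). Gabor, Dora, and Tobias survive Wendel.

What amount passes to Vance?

Vance receives €30,000.

Quentin takes one-half of €450,000 = €225,000. The remaining €225,000 passes to the descendants.
The descendants' portion (€225,000) is divided at the children's generation into 5 shares of €45,000. Gabor, Dora, and Tobias each take €45,000. The 2 shares of the deceased (Fionn and Yara) are combined into a pool of €90,000.
That pool (€90,000) is divided at the grandchildren's generation equally among Oskar, Vance, and Liesel: €30,000 each.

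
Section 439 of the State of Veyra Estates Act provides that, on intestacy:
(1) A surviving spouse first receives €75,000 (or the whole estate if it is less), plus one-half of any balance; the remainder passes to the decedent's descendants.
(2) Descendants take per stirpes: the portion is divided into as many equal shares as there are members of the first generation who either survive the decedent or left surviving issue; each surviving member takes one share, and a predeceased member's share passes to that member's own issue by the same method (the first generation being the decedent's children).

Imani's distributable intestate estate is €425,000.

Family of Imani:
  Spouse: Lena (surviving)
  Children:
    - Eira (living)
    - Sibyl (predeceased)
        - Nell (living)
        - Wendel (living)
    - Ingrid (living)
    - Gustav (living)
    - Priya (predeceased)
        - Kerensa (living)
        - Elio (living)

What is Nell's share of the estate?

Nell receives €17,500.

Lena first takes €75,000, leaving a balance of €350,000. Lena then takes one-half of the balance (€175,000), for a total of €250,000. The remaining €175,000 passes to the descendants.
The descendants' portion (€175,000) is divided into 5 shares of €35,000: Eira, Ingrid, and Gustav each take €35,000; Sibyl's €35,000 share passes to Sibyl's issue; Priya's €35,000 share passes to Priya's issue.
Sibyl's share (€35,000) is divided into 2 shares of €17,500: Nell and Wendel each take €17,500.
Priya's share (€35,000) is divided into 2 shares of €17,500: Kerensa and Elio each take €17,500.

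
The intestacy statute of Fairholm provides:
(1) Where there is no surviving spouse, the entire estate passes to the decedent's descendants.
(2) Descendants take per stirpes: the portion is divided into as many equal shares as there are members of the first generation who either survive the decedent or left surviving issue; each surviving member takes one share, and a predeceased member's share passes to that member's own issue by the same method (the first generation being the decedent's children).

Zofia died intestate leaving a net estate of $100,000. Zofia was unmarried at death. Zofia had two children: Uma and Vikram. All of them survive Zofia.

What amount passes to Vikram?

Vikram receives $50,000.

The entire $100,000 passes to the descendants.
That amount ($100,000) is divided into 2 shares of $50,000: Uma and Vikram each take $50,000.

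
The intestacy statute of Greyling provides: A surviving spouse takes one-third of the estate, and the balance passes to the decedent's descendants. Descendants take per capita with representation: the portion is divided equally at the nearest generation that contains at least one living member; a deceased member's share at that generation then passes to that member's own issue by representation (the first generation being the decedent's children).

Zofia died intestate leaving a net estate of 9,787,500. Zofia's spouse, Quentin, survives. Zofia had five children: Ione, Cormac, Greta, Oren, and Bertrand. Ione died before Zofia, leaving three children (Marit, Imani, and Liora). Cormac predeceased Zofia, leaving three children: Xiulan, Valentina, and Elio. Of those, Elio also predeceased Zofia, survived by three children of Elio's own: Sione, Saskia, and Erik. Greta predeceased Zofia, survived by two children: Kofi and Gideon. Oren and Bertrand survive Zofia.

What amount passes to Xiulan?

Quentin takes one-third of 9,787,500 = 3,262,500. The remaining 6,525,000 passes to the descendants.
The descendants' portion (6,525,000) is divided into 5 shares of 1,305,000: Oren and Bertrand each take 1,305,000; Ione's 1,305,000 share passes to Ione's issue; Cormac's 1,305,000 share passes to Cormac's issue; Greta's 1,305,000 share passes to Greta's issue.
Ione's share (1,305,000) is divided into 3 shares of 435,000: Marit, Imani, and Liora each take 435,000.
Cormac's share (1,305,000) is divided into 3 shares of 435,000: Xiulan and Valentina each take 435,000; Elio's 435,000 share passes to Elio's issue.
Elio's share (435,000) is divided into 3 shares of 145,000: Sione, Saskia, and Erik each take 145,000.
Greta's share (1,305,000) is divided into 2 shares of 652,500: Kofi and Gideon each take 652,500.

Xiulan receives 435,000.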